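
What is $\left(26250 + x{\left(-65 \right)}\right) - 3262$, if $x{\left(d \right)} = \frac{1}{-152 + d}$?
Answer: $\frac{4988395}{217} \approx 22988.0$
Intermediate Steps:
$\left(26250 + x{\left(-65 \right)}\right) - 3262 = \left(26250 + \frac{1}{-152 - 65}\right) - 3262 = \left(26250 + \frac{1}{-217}\right) - 3262 = \left(26250 - \frac{1}{217}\right) - 3262 = \frac{5696249}{217} - 3262 = \frac{4988395}{217}$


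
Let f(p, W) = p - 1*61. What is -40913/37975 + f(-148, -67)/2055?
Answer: -18402598/15607725 ≈ -1.1791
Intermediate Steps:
f(p, W) = -61 + p (f(p, W) = p - 61 = -61 + p)
-40913/37975 + f(-148, -67)/2055 = -40913/37975 + (-61 - 148)/2055 = -40913*1/37975 - 209*1/2055 = -40913/37975 - 209/2055 = -18402598/15607725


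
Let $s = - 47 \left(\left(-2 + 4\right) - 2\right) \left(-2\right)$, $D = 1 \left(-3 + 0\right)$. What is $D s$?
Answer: $0$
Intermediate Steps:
$D = -3$ ($D = 1 \left(-3\right) = -3$)
$s = 0$ ($s = - 47 \left(2 - 2\right) \left(-2\right) = - 47 \cdot 0 \left(-2\right) = \left(-47\right) 0 = 0$)
$D s = \left(-3\right) 0 = 0$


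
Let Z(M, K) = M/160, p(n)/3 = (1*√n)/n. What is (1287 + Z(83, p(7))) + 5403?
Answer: 1070483/160 ≈ 6690.5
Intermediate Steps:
p(n) = 3/√n (p(n) = 3*((1*√n)/n) = 3*(√n/n) = 3/√n)
Z(M, K) = M/160 (Z(M, K) = M*(1/160) = M/160)
(1287 + Z(83, p(7))) + 5403 = (1287 + (1/160)*83) + 5403 = (1287 + 83/160) + 5403 = 206003/160 + 5403 = 1070483/160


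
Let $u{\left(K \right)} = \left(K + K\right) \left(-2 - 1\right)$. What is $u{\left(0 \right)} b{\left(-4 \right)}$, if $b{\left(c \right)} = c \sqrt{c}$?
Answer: $0$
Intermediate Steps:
$b{\left(c \right)} = c^{\frac{3}{2}}$
$u{\left(K \right)} = - 6 K$ ($u{\left(K \right)} = 2 K \left(-3\right) = - 6 K$)
$u{\left(0 \right)} b{\left(-4 \right)} = \left(-6\right) 0 \left(-4\right)^{\frac{3}{2}} = 0 \left(- 8 i\right) = 0$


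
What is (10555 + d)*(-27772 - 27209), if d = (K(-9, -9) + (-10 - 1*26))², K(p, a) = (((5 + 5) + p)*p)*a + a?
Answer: -651579831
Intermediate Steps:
K(p, a) = a + a*p*(10 + p) (K(p, a) = ((10 + p)*p)*a + a = (p*(10 + p))*a + a = a*p*(10 + p) + a = a + a*p*(10 + p))
d = 1296 (d = (-9*(1 + (-9)² + 10*(-9)) + (-10 - 1*26))² = (-9*(1 + 81 - 90) + (-10 - 26))² = (-9*(-8) - 36)² = (72 - 36)² = 36² = 1296)
(10555 + d)*(-27772 - 27209) = (10555 + 1296)*(-27772 - 27209) = 11851*(-54981) = -651579831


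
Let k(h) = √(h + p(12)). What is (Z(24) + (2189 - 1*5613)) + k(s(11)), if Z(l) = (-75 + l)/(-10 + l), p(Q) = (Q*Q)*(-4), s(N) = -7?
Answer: -47987/14 + I*√583 ≈ -3427.6 + 24.145*I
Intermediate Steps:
p(Q) = -4*Q² (p(Q) = Q²*(-4) = -4*Q²)
Z(l) = (-75 + l)/(-10 + l)
k(h) = √(-576 + h) (k(h) = √(h - 4*12²) = √(h - 4*144) = √(h - 576) = √(-576 + h))
(Z(24) + (2189 - 1*5613)) + k(s(11)) = ((-75 + 24)/(-10 + 24) + (2189 - 1*5613)) + √(-576 - 7) = (-51/14 + (2189 - 5613)) + √(-583) = ((1/14)*(-51) - 3424) + I*√583 = (-51/14 - 3424) + I*√583 = -47987/14 + I*√583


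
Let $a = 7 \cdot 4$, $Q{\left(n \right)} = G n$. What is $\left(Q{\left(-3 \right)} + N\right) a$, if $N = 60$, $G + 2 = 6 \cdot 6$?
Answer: $-1176$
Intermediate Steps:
$G = 34$ ($G = -2 + 6 \cdot 6 = -2 + 36 = 34$)
$Q{\left(n \right)} = 34 n$
$a = 28$
$\left(Q{\left(-3 \right)} + N\right) a = \left(34 \left(-3\right) + 60\right) 28 = \left(-102 + 60\right) 28 = \left(-42\right) 28 = -1176$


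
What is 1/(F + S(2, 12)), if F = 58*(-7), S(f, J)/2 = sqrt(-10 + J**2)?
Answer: -203/82150 - sqrt(134)/82150 ≈ -0.0026120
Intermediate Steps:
S(f, J) = 2*sqrt(-10 + J**2)
F = -406
1/(F + S(2, 12)) = 1/(-406 + 2*sqrt(-10 + 12**2)) = 1/(-406 + 2*sqrt(-10 + 144)) = 1/(-406 + 2*sqrt(134))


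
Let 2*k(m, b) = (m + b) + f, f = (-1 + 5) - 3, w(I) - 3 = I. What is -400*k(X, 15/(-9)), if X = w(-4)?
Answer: 1000/3 ≈ 333.33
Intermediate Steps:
w(I) = 3 + I
X = -1 (X = 3 - 4 = -1)
f = 1 (f = 4 - 3 = 1)
k(m, b) = ½ + b/2 + m/2 (k(m, b) = ((m + b) + 1)/2 = ((b + m) + 1)/2 = (1 + b + m)/2 = ½ + b/2 + m/2)
-400*k(X, 15/(-9)) = -400*(½ + (15/(-9))/2 + (½)*(-1)) = -400*(½ + (15*(-⅑))/2 - ½) = -400*(½ + (½)*(-5/3) - ½) = -400*(½ - ⅚ - ½) = -400*(-⅚) = 1000/3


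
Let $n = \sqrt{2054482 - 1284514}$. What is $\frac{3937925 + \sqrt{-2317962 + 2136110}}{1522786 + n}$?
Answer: $\frac{3937925 + 2 i \sqrt{45463}}{1522786 + 12 \sqrt{5347}} \approx 2.5845 + 0.00027988 i$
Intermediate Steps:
$n = 12 \sqrt{5347}$ ($n = \sqrt{769968} = 12 \sqrt{5347} \approx 877.48$)
$\frac{3937925 + \sqrt{-2317962 + 2136110}}{1522786 + n} = \frac{3937925 + \sqrt{-2317962 + 2136110}}{1522786 + 12 \sqrt{5347}} = \frac{3937925 + \sqrt{-181852}}{1522786 + 12 \sqrt{5347}} = \frac{3937925 + 2 i \sqrt{45463}}{1522786 + 12 \sqrt{5347}}$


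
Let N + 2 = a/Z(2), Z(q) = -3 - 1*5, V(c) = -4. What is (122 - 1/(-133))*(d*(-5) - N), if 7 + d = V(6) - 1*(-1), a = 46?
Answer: 535491/76 ≈ 7045.9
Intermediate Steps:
Z(q) = -8 (Z(q) = -3 - 5 = -8)
N = -31/4 (N = -2 + 46/(-8) = -2 + 46*(-⅛) = -2 - 23/4 = -31/4 ≈ -7.7500)
d = -10 (d = -7 + (-4 - 1*(-1)) = -7 + (-4 + 1) = -7 - 3 = -10)
(122 - 1/(-133))*(d*(-5) - N) = (122 - 1/(-133))*(-10*(-5) - 1*(-31/4)) = (122 - 1*(-1/133))*(50 + 31/4) = (122 + 1/133)*(231/4) = (16227/133)*(231/4) = 535491/76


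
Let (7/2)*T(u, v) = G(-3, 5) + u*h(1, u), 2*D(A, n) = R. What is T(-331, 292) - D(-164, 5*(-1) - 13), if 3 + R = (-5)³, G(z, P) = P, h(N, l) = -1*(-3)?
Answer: -1528/7 ≈ -218.29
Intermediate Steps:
h(N, l) = 3
R = -128 (R = -3 + (-5)³ = -3 - 125 = -128)
D(A, n) = -64 (D(A, n) = (½)*(-128) = -64)
T(u, v) = 10/7 + 6*u/7 (T(u, v) = 2*(5 + u*3)/7 = 2*(5 + 3*u)/7 = 10/7 + 6*u/7)
T(-331, 292) - D(-164, 5*(-1) - 13) = (10/7 + (6/7)*(-331)) - 1*(-64) = (10/7 - 1986/7) + 64 = -1976/7 + 64 = -1528/7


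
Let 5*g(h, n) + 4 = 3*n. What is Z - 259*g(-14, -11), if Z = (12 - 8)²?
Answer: 9663/5 ≈ 1932.6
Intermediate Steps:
g(h, n) = -⅘ + 3*n/5 (g(h, n) = -⅘ + (3*n)/5 = -⅘ + 3*n/5)
Z = 16 (Z = 4² = 16)
Z - 259*g(-14, -11) = 16 - 259*(-⅘ + (⅗)*(-11)) = 16 - 259*(-⅘ - 33/5) = 16 - 259*(-37/5) = 16 + 9583/5 = 9663/5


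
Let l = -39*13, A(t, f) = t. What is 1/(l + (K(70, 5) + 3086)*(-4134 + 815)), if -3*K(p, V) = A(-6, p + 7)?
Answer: -1/10249579 ≈ -9.7565e-8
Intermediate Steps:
K(p, V) = 2 (K(p, V) = -1/3*(-6) = 2)
l = -507
1/(l + (K(70, 5) + 3086)*(-4134 + 815)) = 1/(-507 + (2 + 3086)*(-4134 + 815)) = 1/(-507 + 3088*(-3319)) = 1/(-507 - 10249072) = 1/(-10249579) = -1/10249579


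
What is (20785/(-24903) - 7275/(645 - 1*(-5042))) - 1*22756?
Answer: -3223080576536/141623361 ≈ -22758.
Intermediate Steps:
(20785/(-24903) - 7275/(645 - 1*(-5042))) - 1*22756 = (20785*(-1/24903) - 7275/(645 + 5042)) - 22756 = (-20785/24903 - 7275/5687) - 22756 = -299373620/141623361 - 22756 = -3223080576536/141623361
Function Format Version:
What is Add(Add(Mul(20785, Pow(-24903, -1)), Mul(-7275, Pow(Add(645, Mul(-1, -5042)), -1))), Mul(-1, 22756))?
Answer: Rational(-3223080576536, 141623361) ≈ -22758.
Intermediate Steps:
Add(Add(Mul(20785, Pow(-24903, -1)), Mul(-7275, Pow(Add(645, Mul(-1, -5042)), -1))), Mul(-1, 22756)) = Add(Add(Mul(20785, Rational(-1, 24903)), Mul(-7275, Pow(Add(645, 5042), -1))), -22756) = Add(Add(Rational(-20785, 24903), Mul(-7275, Pow(5687, -1))), -22756) = Add(Add(Rational(-20785, 24903), Mul(-7275, Rational(1, 5687))), -22756) = Add(Add(Rational(-20785, 24903), Rational(-7275, 5687)), -22756) = Add(Rational(-299373620, 141623361), -22756) = Rational(-3223080576536, 141623361)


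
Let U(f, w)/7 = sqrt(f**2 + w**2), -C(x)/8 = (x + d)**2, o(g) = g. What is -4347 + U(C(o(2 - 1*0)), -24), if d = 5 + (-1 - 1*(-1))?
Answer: -4347 + 56*sqrt(2410) ≈ -1597.9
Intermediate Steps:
d = 5 (d = 5 + (-1 + 1) = 5 + 0 = 5)
C(x) = -8*(5 + x)**2 (C(x) = -8*(x + 5)**2 = -8*(5 + x)**2)
U(f, w) = 7*sqrt(f**2 + w**2)
-4347 + U(C(o(2 - 1*0)), -24) = -4347 + 7*sqrt((-8*(5 + (2 - 1*0))**2)**2 + (-24)**2) = -4347 + 7*sqrt((-8*(5 + (2 + 0))**2)**2 + 576) = -4347 + 7*sqrt((-8*(5 + 2)**2)**2 + 576) = -4347 + 7*sqrt((-8*7**2)**2 + 576) = -4347 + 7*sqrt((-8*49)**2 + 576) = -4347 + 7*sqrt((-392)**2 + 576) = -4347 + 7*sqrt(153664 + 576) = -4347 + 7*sqrt(154240) = -4347 + 7*(8*sqrt(2410)) = -4347 + 56*sqrt(2410)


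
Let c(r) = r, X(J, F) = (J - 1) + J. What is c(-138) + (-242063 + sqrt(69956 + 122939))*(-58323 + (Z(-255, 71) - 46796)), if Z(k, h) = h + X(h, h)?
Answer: 25394103003 - 104907*sqrt(192895) ≈ 2.5348e+10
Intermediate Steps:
X(J, F) = -1 + 2*J (X(J, F) = (-1 + J) + J = -1 + 2*J)
Z(k, h) = -1 + 3*h (Z(k, h) = h + (-1 + 2*h) = -1 + 3*h)
c(-138) + (-242063 + sqrt(69956 + 122939))*(-58323 + (Z(-255, 71) - 46796)) = -138 + (-242063 + sqrt(69956 + 122939))*(-58323 + ((-1 + 3*71) - 46796)) = -138 + (-242063 + sqrt(192895))*(-58323 + ((-1 + 213) - 46796)) = -138 + (-242063 + sqrt(192895))*(-58323 + (212 - 46796)) = -138 + (-242063 + sqrt(192895))*(-58323 - 46584) = -138 + (-242063 + sqrt(192895))*(-104907) = -138 + (25394103141 - 104907*sqrt(192895)) = 25394103003 - 104907*sqrt(192895)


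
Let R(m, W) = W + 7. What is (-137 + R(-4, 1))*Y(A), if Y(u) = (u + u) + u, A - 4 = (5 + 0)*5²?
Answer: -49923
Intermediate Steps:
R(m, W) = 7 + W
A = 129 (A = 4 + (5 + 0)*5² = 4 + 5*25 = 4 + 125 = 129)
Y(u) = 3*u (Y(u) = 2*u + u = 3*u)
(-137 + R(-4, 1))*Y(A) = (-137 + (7 + 1))*(3*129) = (-137 + 8)*387 = -129*387 = -49923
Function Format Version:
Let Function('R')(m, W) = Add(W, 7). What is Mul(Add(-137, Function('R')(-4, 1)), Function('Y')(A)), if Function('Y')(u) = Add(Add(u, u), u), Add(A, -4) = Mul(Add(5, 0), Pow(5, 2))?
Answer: -49923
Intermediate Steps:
Function('R')(m, W) = Add(7, W)
A = 129 (A = Add(4, Mul(Add(5, 0), Pow(5, 2))) = Add(4, Mul(5, 25)) = Add(4, 125) = 129)
Function('Y')(u) = Mul(3, u) (Function('Y')(u) = Add(Mul(2, u), u) = Mul(3, u))
Mul(Add(-137, Function('R')(-4, 1)), Function('Y')(A)) = Mul(Add(-137, Add(7, 1)), Mul(3, 129)) = Mul(Add(-137, 8), 387) = Mul(-129, 387) = -49923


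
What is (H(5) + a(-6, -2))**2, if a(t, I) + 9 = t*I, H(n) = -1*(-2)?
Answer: 25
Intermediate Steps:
H(n) = 2
a(t, I) = -9 + I*t (a(t, I) = -9 + t*I = -9 + I*t)
(H(5) + a(-6, -2))**2 = (2 + (-9 - 2*(-6)))**2 = (2 + (-9 + 12))**2 = (2 + 3)**2 = 5**2 = 25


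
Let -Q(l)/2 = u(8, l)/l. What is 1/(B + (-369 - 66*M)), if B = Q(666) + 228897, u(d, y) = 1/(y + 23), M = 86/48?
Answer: 917748/209622591239 ≈ 4.3781e-6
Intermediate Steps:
M = 43/24 (M = 86*(1/48) = 43/24 ≈ 1.7917)
u(d, y) = 1/(23 + y)
Q(l) = -2/(l*(23 + l)) (Q(l) = -2/((23 + l)*l) = -2/(l*(23 + l)))
B = 52517440988/229437 (B = -2/(666*(23 + 666)) + 228897 = -2*1/666/689 + 228897 = -2*1/666*1/689 + 228897 = -1/229437 + 228897 = 52517440988/229437 ≈ 2.2890e+5)
1/(B + (-369 - 66*M)) = 1/(52517440988/229437 + (-369 - 66*43/24)) = 1/(52517440988/229437 + (-369 - 473/4)) = 1/(52517440988/229437 - 1949/4) = 1/(209622591239/917748) = 917748/209622591239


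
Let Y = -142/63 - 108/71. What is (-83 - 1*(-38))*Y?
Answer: 84430/497 ≈ 169.88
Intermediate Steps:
Y = -16886/4473 (Y = -142*1/63 - 108*1/71 = -142/63 - 108/71 = -16886/4473 ≈ -3.7751)
(-83 - 1*(-38))*Y = (-83 - 1*(-38))*(-16886/4473) = (-83 + 38)*(-16886/4473) = -45*(-16886/4473) = 84430/497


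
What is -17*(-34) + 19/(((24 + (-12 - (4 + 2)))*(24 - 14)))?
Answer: 34699/60 ≈ 578.32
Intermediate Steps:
-17*(-34) + 19/(((24 + (-12 - (4 + 2)))*(24 - 14))) = 578 + 19/(((24 + (-12 - 1*6))*10)) = 578 + 19/(((24 + (-12 - 6))*10)) = 578 + 19/(((24 - 18)*10)) = 578 + 19/((6*10)) = 578 + 19/60 = 34699/60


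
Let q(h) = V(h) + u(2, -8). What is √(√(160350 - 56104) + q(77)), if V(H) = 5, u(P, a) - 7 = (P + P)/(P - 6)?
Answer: √(11 + √104246) ≈ 18.272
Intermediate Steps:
u(P, a) = 7 + 2*P/(-6 + P) (u(P, a) = 7 + (P + P)/(P - 6) = 7 + (2*P)/(-6 + P) = 7 + 2*P/(-6 + P))
q(h) = 11 (q(h) = 5 + 3*(-14 + 3*2)/(-6 + 2) = 5 + 3*(-14 + 6)/(-4) = 5 + 3*(-¼)*(-8) = 5 + 6 = 11)
√(√(160350 - 56104) + q(77)) = √(√(160350 - 56104) + 11) = √(√104246 + 11) = √(11 + √104246)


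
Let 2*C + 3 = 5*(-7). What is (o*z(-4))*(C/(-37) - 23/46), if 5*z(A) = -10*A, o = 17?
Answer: 68/37 ≈ 1.8378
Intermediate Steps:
C = -19 (C = -3/2 + (5*(-7))/2 = -3/2 + (½)*(-35) = -3/2 - 35/2 = -19)
z(A) = -2*A (z(A) = (-10*A)/5 = -2*A)
(o*z(-4))*(C/(-37) - 23/46) = (17*(-2*(-4)))*(-19/(-37) - 23/46) = (17*8)*(-19*(-1/37) - 23*1/46) = 136*(19/37 - ½) = 136*(1/74) = 68/37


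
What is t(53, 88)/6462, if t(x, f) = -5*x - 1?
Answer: -133/3231 ≈ -0.041164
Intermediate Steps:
t(x, f) = -1 - 5*x
t(53, 88)/6462 = (-1 - 5*53)/6462 = (-1 - 265)*(1/6462) = -266*1/6462 = -133/3231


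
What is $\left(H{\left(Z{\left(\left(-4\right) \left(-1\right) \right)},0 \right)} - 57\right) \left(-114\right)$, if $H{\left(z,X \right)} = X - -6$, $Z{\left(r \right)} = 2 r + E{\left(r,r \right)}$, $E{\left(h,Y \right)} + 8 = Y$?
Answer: $5814$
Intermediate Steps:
$E{\left(h,Y \right)} = -8 + Y$
$Z{\left(r \right)} = -8 + 3 r$ ($Z{\left(r \right)} = 2 r + \left(-8 + r\right) = -8 + 3 r$)
$H{\left(z,X \right)} = 6 + X$ ($H{\left(z,X \right)} = X + 6 = 6 + X$)
$\left(H{\left(Z{\left(\left(-4\right) \left(-1\right) \right)},0 \right)} - 57\right) \left(-114\right) = \left(\left(6 + 0\right) - 57\right) \left(-114\right) = \left(6 - 57\right) \left(-114\right) = \left(-51\right) \left(-114\right) = 5814$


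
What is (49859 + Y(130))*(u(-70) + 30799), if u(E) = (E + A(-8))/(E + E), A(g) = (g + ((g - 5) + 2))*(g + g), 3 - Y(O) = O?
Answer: 53606446058/35 ≈ 1.5316e+9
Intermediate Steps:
Y(O) = 3 - O
A(g) = 2*g*(-3 + 2*g) (A(g) = (g + ((-5 + g) + 2))*(2*g) = (g + (-3 + g))*(2*g) = (-3 + 2*g)*(2*g) = 2*g*(-3 + 2*g))
u(E) = (304 + E)/(2*E) (u(E) = (E + 2*(-8)*(-3 + 2*(-8)))/(E + E) = (E + 2*(-8)*(-3 - 16))/((2*E)) = (E + 2*(-8)*(-19))*(1/(2*E)) = (E + 304)*(1/(2*E)) = (304 + E)*(1/(2*E)) = (304 + E)/(2*E))
(49859 + Y(130))*(u(-70) + 30799) = (49859 + (3 - 1*130))*((1/2)*(304 - 70)/(-70) + 30799) = (49859 + (3 - 130))*((1/2)*(-1/70)*234 + 30799) = (49859 - 127)*(-117/70 + 30799) = 49732*(2155813/70) = 53606446058/35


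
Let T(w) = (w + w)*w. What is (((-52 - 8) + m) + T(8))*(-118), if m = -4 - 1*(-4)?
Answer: -8024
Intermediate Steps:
T(w) = 2*w**2 (T(w) = (2*w)*w = 2*w**2)
m = 0 (m = -4 + 4 = 0)
(((-52 - 8) + m) + T(8))*(-118) = (((-52 - 8) + 0) + 2*8**2)*(-118) = ((-60 + 0) + 2*64)*(-118) = (-60 + 128)*(-118) = 68*(-118) = -8024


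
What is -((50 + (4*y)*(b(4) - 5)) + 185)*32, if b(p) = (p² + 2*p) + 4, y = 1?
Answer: -10464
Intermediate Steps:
b(p) = 4 + p² + 2*p
-((50 + (4*y)*(b(4) - 5)) + 185)*32 = -((50 + (4*1)*((4 + 4² + 2*4) - 5)) + 185)*32 = -((50 + 4*((4 + 16 + 8) - 5)) + 185)*32 = -((50 + 4*(28 - 5)) + 185)*32 = -((50 + 4*23) + 185)*32 = -((50 + 92) + 185)*32 = -(142 + 185)*32 = -327*32 = -1*10464 = -10464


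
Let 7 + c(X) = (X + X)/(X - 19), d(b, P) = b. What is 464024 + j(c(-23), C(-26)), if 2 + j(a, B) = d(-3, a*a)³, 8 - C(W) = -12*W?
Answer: 463995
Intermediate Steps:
c(X) = -7 + 2*X/(-19 + X) (c(X) = -7 + (X + X)/(X - 19) = -7 + (2*X)/(-19 + X) = -7 + 2*X/(-19 + X))
C(W) = 8 + 12*W (C(W) = 8 - (-12)*W = 8 + 12*W)
j(a, B) = -29 (j(a, B) = -2 + (-3)³ = -2 - 27 = -29)
464024 + j(c(-23), C(-26)) = 464024 - 29 = 463995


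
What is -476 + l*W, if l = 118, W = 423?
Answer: 49438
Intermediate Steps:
-476 + l*W = -476 + 118*423 = -476 + 49914 = 49438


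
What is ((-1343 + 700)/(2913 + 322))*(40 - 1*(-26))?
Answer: -42438/3235 ≈ -13.118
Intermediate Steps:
((-1343 + 700)/(2913 + 322))*(40 - 1*(-26)) = (-643/3235)*(40 + 26) = -643*1/3235*66 = -643/3235*66 = -42438/3235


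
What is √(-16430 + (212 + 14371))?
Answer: I*√1847 ≈ 42.977*I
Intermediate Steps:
√(-16430 + (212 + 14371)) = √(-16430 + 14583) = √(-1847) = I*√1847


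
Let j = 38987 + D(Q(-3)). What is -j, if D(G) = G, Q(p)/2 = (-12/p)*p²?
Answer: -39059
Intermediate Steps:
Q(p) = -24*p (Q(p) = 2*((-12/p)*p²) = 2*(-12*p) = -24*p)
j = 39059 (j = 38987 - 24*(-3) = 38987 + 72 = 39059)
-j = -1*39059 = -39059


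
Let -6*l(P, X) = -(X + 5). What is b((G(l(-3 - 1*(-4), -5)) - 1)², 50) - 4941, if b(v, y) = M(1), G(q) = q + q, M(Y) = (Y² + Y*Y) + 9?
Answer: -4930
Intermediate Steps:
M(Y) = 9 + 2*Y² (M(Y) = (Y² + Y²) + 9 = 2*Y² + 9 = 9 + 2*Y²)
l(P, X) = ⅚ + X/6 (l(P, X) = -(-1)*(X + 5)/6 = -(-1)*(5 + X)/6 = -(-5 - X)/6 = ⅚ + X/6)
G(q) = 2*q
b(v, y) = 11 (b(v, y) = 9 + 2*1² = 9 + 2*1 = 9 + 2 = 11)
b((G(l(-3 - 1*(-4), -5)) - 1)², 50) - 4941 = 11 - 4941 = -4930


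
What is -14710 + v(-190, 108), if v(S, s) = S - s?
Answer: -15008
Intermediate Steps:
-14710 + v(-190, 108) = -14710 + (-190 - 1*108) = -14710 + (-190 - 108) = -14710 - 298 = -15008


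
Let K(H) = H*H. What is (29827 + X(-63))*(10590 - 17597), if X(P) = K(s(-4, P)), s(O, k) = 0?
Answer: -208997789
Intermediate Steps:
K(H) = H²
X(P) = 0 (X(P) = 0² = 0)
(29827 + X(-63))*(10590 - 17597) = (29827 + 0)*(10590 - 17597) = 29827*(-7007) = -208997789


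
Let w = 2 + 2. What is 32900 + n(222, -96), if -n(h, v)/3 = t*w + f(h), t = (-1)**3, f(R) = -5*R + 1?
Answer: 36239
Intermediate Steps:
f(R) = 1 - 5*R
t = -1
w = 4
n(h, v) = 9 + 15*h (n(h, v) = -3*(-1*4 + (1 - 5*h)) = -3*(-4 + (1 - 5*h)) = -3*(-3 - 5*h) = 9 + 15*h)
32900 + n(222, -96) = 32900 + (9 + 15*222) = 32900 + (9 + 3330) = 32900 + 3339 = 36239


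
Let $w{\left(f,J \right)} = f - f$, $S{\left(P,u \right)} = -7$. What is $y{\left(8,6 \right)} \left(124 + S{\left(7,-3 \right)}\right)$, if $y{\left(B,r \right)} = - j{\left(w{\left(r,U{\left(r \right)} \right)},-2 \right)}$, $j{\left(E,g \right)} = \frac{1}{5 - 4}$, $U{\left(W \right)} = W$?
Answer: $-117$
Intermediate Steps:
$w{\left(f,J \right)} = 0$
$j{\left(E,g \right)} = 1$ ($j{\left(E,g \right)} = 1^{-1} = 1$)
$y{\left(B,r \right)} = -1$ ($y{\left(B,r \right)} = \left(-1\right) 1 = -1$)
$y{\left(8,6 \right)} \left(124 + S{\left(7,-3 \right)}\right) = - (124 - 7) = \left(-1\right) 117 = -117$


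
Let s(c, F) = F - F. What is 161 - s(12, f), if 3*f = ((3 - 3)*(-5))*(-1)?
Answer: 161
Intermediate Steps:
f = 0 (f = (((3 - 3)*(-5))*(-1))/3 = ((0*(-5))*(-1))/3 = (0*(-1))/3 = (1/3)*0 = 0)
s(c, F) = 0
161 - s(12, f) = 161 - 1*0 = 161 + 0 = 161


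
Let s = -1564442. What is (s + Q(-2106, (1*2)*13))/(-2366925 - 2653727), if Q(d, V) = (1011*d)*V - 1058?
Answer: 14230954/1255163 ≈ 11.338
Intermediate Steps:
Q(d, V) = -1058 + 1011*V*d (Q(d, V) = 1011*V*d - 1058 = -1058 + 1011*V*d)
(s + Q(-2106, (1*2)*13))/(-2366925 - 2653727) = (-1564442 + (-1058 + 1011*((1*2)*13)*(-2106)))/(-2366925 - 2653727) = (-1564442 + (-1058 + 1011*(2*13)*(-2106)))/(-5020652) = (-1564442 + (-1058 + 1011*26*(-2106)))*(-1/5020652) = (-1564442 + (-1058 - 55358316))*(-1/5020652) = (-1564442 - 55359374)*(-1/5020652) = -56923816*(-1/5020652) = 14230954/1255163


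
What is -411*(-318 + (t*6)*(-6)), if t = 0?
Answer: 130698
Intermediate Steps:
-411*(-318 + (t*6)*(-6)) = -411*(-318 + (0*6)*(-6)) = -411*(-318 + 0*(-6)) = -411*(-318 + 0) = -411*(-318) = 130698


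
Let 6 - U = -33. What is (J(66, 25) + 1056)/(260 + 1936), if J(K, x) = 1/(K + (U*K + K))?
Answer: 2857537/5942376 ≈ 0.48087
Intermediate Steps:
U = 39 (U = 6 - 1*(-33) = 6 + 33 = 39)
J(K, x) = 1/(41*K) (J(K, x) = 1/(K + (39*K + K)) = 1/(K + 40*K) = 1/(41*K))
(J(66, 25) + 1056)/(260 + 1936) = ((1/41)/66 + 1056)/(260 + 1936) = ((1/41)*(1/66) + 1056)/2196 = (1/2706 + 1056)*(1/2196) = (2857537/2706)*(1/2196) = 2857537/5942376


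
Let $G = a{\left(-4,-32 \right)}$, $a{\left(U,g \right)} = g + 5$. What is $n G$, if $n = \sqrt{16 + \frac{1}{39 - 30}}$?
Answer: $- 9 \sqrt{145} \approx -108.37$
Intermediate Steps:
$n = \frac{\sqrt{145}}{3}$ ($n = \sqrt{16 + \frac{1}{9}} = \sqrt{\frac{145}{9}} = \frac{\sqrt{145}}{3} \approx 4.0139$)
$a{\left(U,g \right)} = 5 + g$
$G = -27$ ($G = 5 - 32 = -27$)
$n G = \frac{\sqrt{145}}{3} \left(-27\right) = - 9 \sqrt{145}$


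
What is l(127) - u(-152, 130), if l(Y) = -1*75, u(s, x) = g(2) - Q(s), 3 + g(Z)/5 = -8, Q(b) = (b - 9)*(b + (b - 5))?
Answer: 49729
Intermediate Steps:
Q(b) = (-9 + b)*(-5 + 2*b) (Q(b) = (-9 + b)*(b + (-5 + b)) = (-9 + b)*(-5 + 2*b))
g(Z) = -55 (g(Z) = -15 + 5*(-8) = -15 - 40 = -55)
u(s, x) = -100 - 2*s**2 + 23*s (u(s, x) = -55 - (45 - 23*s + 2*s**2) = -55 + (-45 - 2*s**2 + 23*s) = -100 - 2*s**2 + 23*s)
l(Y) = -75
l(127) - u(-152, 130) = -75 - (-100 - 2*(-152)**2 + 23*(-152)) = -75 - (-100 - 2*23104 - 3496) = -75 - (-100 - 46208 - 3496) = -75 - 1*(-49804) = -75 + 49804 = 49729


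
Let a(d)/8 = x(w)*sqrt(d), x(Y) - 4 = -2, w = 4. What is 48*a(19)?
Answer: 768*sqrt(19) ≈ 3347.6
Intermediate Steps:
x(Y) = 2 (x(Y) = 4 - 2 = 2)
a(d) = 16*sqrt(d) (a(d) = 8*(2*sqrt(d)) = 16*sqrt(d))
48*a(19) = 48*(16*sqrt(19)) = 768*sqrt(19)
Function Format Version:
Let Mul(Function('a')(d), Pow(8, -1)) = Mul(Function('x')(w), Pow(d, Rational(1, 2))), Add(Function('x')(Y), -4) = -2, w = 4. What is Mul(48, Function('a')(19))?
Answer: Mul(768, Pow(19, Rational(1, 2))) ≈ 3347.6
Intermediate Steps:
Function('x')(Y) = 2 (Function('x')(Y) = Add(4, -2) = 2)
Function('a')(d) = Mul(16, Pow(d, Rational(1, 2))) (Function('a')(d) = Mul(8, Mul(2, Pow(d, Rational(1, 2)))) = Mul(16, Pow(d, Rational(1, 2))))
Mul(48, Function('a')(19)) = Mul(48, Mul(16, Pow(19, Rational(1, 2)))) = Mul(768, Pow(19, Rational(1, 2)))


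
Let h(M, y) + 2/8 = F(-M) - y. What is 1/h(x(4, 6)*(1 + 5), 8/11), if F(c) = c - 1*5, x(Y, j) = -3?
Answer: 44/529 ≈ 0.083176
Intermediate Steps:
F(c) = -5 + c (F(c) = c - 5 = -5 + c)
h(M, y) = -21/4 - M - y (h(M, y) = -1/4 + ((-5 - M) - y) = -1/4 + (-5 - M - y) = -21/4 - M - y)
1/h(x(4, 6)*(1 + 5), 8/11) = 1/(-21/4 - (-3)*(1 + 5) - 8/11) = 1/(-21/4 - (-3)*6 - 8/11) = 1/(-21/4 - 1*(-18) - 1*8/11) = 1/(-21/4 + 18 - 8/11) = 1/(529/44) = 44/529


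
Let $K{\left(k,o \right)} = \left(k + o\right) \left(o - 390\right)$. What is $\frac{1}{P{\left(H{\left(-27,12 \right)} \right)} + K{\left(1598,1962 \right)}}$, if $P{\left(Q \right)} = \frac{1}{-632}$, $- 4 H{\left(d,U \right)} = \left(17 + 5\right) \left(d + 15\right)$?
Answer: $\frac{632}{3536874239} \approx 1.7869 \cdot 10^{-7}$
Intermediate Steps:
$H{\left(d,U \right)} = - \frac{165}{2} - \frac{11 d}{2}$ ($H{\left(d,U \right)} = - \frac{\left(17 + 5\right) \left(d + 15\right)}{4} = - \frac{22 \left(15 + d\right)}{4} = - \frac{330 + 22 d}{4} = - \frac{165}{2} - \frac{11 d}{2}$)
$K{\left(k,o \right)} = \left(-390 + o\right) \left(k + o\right)$ ($K{\left(k,o \right)} = \left(k + o\right) \left(-390 + o\right) = \left(-390 + o\right) \left(k + o\right)$)
$P{\left(Q \right)} = - \frac{1}{632}$
$\frac{1}{P{\left(H{\left(-27,12 \right)} \right)} + K{\left(1598,1962 \right)}} = \frac{1}{- \frac{1}{632} + \left(1962^{2} - 623220 - 765180 + 1598 \cdot 1962\right)} = \frac{1}{- \frac{1}{632} + \left(3849444 - 623220 - 765180 + 3135276\right)} = \frac{1}{- \frac{1}{632} + 5596320} = \frac{1}{\frac{3536874239}{632}} = \frac{632}{3536874239}$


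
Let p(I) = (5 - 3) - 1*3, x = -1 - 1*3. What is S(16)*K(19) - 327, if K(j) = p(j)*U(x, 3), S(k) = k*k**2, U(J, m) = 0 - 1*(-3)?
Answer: -12615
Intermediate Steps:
x = -4 (x = -1 - 3 = -4)
U(J, m) = 3 (U(J, m) = 0 + 3 = 3)
p(I) = -1 (p(I) = 2 - 3 = -1)
S(k) = k**3
K(j) = -3 (K(j) = -1*3 = -3)
S(16)*K(19) - 327 = 16**3*(-3) - 327 = 4096*(-3) - 327 = -12288 - 327 = -12615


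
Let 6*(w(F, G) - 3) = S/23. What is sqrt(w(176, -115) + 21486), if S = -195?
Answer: sqrt(45467734)/46 ≈ 146.59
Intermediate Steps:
w(F, G) = 73/46 (w(F, G) = 3 + (-195/23)/6 = 3 + (-195*1/23)/6 = 3 + (1/6)*(-195/23) = 3 - 65/46 = 73/46)
sqrt(w(176, -115) + 21486) = sqrt(73/46 + 21486) = sqrt(988429/46) = sqrt(45467734)/46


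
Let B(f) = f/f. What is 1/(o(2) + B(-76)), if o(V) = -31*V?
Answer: -1/61 ≈ -0.016393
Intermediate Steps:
B(f) = 1
1/(o(2) + B(-76)) = 1/(-31*2 + 1) = 1/(-62 + 1) = 1/(-61) = -1/61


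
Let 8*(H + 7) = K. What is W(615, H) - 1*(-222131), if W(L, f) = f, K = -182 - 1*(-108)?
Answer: 888459/4 ≈ 2.2211e+5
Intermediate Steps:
K = -74 (K = -182 + 108 = -74)
H = -65/4 (H = -7 + (⅛)*(-74) = -7 - 37/4 = -65/4 ≈ -16.250)
W(615, H) - 1*(-222131) = -65/4 - 1*(-222131) = -65/4 + 222131 = 888459/4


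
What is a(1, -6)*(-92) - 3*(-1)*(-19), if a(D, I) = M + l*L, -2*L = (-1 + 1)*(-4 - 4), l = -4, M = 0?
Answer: -57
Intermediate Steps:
L = 0 (L = -(-1 + 1)*(-4 - 4)/2 = -0*(-8) = -½*0 = 0)
a(D, I) = 0 (a(D, I) = 0 - 4*0 = 0 + 0 = 0)
a(1, -6)*(-92) - 3*(-1)*(-19) = 0*(-92) - 3*(-1)*(-19) = 0 + 3*(-19) = 0 - 57 = -57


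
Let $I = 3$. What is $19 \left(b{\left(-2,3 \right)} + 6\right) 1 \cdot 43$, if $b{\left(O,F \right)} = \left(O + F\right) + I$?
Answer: $8170$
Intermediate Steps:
$b{\left(O,F \right)} = 3 + F + O$ ($b{\left(O,F \right)} = \left(O + F\right) + 3 = \left(F + O\right) + 3 = 3 + F + O$)
$19 \left(b{\left(-2,3 \right)} + 6\right) 1 \cdot 43 = 19 \left(\left(3 + 3 - 2\right) + 6\right) 1 \cdot 43 = 19 \left(4 + 6\right) 1 \cdot 43 = 19 \cdot 10 \cdot 1 \cdot 43 = 19 \cdot 10 \cdot 43 = 190 \cdot 43 = 8170$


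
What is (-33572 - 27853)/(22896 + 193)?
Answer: -61425/23089 ≈ -2.6604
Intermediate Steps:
(-33572 - 27853)/(22896 + 193) = -61425/23089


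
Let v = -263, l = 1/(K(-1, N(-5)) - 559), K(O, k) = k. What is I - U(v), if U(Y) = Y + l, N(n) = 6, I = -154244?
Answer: -85151492/553 ≈ -1.5398e+5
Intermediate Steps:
l = -1/553 (l = 1/(6 - 559) = 1/(-553) = -1/553 ≈ -0.0018083)
U(Y) = -1/553 + Y (U(Y) = Y - 1/553 = -1/553 + Y)
I - U(v) = -154244 - (-1/553 - 263) = -154244 - 1*(-145440/553) = -154244 + 145440/553 = -85151492/553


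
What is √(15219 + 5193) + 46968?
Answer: 46968 + 54*√7 ≈ 47111.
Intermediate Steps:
√(15219 + 5193) + 46968 = √20412 + 46968 = 54*√7 + 46968 = 46968 + 54*√7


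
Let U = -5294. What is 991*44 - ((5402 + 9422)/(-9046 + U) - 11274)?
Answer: 196741336/3585 ≈ 54879.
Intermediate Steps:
991*44 - ((5402 + 9422)/(-9046 + U) - 11274) = 991*44 - ((5402 + 9422)/(-9046 - 5294) - 11274) = 43604 - (14824/(-14340) - 11274) = 43604 - (14824*(-1/14340) - 11274) = 43604 - (-3706/3585 - 11274) = 43604 - 1*(-40420996/3585) = 43604 + 40420996/3585 = 196741336/3585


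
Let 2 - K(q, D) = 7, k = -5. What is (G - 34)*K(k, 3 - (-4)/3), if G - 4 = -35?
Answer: 325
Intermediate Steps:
K(q, D) = -5 (K(q, D) = 2 - 1*7 = 2 - 7 = -5)
G = -31 (G = 4 - 35 = -31)
(G - 34)*K(k, 3 - (-4)/3) = (-31 - 34)*(-5) = -65*(-5) = 325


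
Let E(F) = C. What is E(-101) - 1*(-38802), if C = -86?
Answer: 38716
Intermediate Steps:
E(F) = -86
E(-101) - 1*(-38802) = -86 - 1*(-38802) = -86 + 38802 = 38716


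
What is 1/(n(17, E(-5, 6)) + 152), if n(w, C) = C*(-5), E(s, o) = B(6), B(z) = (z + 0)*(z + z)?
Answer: -1/208 ≈ -0.0048077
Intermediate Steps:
B(z) = 2*z² (B(z) = z*(2*z) = 2*z²)
E(s, o) = 72 (E(s, o) = 2*6² = 2*36 = 72)
n(w, C) = -5*C
1/(n(17, E(-5, 6)) + 152) = 1/(-5*72 + 152) = 1/(-360 + 152) = 1/(-208) = -1/208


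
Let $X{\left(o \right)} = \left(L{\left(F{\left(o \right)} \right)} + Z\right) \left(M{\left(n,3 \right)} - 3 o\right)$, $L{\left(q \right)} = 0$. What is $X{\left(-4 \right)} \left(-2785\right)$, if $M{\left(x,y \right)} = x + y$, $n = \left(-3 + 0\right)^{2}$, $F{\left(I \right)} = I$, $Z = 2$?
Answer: $-133680$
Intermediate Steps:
$n = 9$ ($n = \left(-3\right)^{2} = 9$)
$X{\left(o \right)} = 24 - 6 o$ ($X{\left(o \right)} = \left(0 + 2\right) \left(\left(9 + 3\right) - 3 o\right) = 2 \left(12 - 3 o\right) = 24 - 6 o$)
$X{\left(-4 \right)} \left(-2785\right) = \left(24 - -24\right) \left(-2785\right) = \left(24 + 24\right) \left(-2785\right) = 48 \left(-2785\right) = -133680$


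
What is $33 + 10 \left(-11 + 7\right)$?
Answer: $-7$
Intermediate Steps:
$33 + 10 \left(-11 + 7\right) = 33 + 10 \left(-4\right) = 33 - 40 = -7$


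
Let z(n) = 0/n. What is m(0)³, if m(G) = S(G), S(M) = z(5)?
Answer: 0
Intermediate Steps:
z(n) = 0
S(M) = 0
m(G) = 0
m(0)³ = 0³ = 0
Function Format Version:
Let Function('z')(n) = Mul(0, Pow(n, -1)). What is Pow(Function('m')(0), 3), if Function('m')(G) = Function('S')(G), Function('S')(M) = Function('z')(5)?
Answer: 0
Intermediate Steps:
Function('z')(n) = 0
Function('S')(M) = 0
Function('m')(G) = 0
Pow(Function('m')(0), 3) = Pow(0, 3) = 0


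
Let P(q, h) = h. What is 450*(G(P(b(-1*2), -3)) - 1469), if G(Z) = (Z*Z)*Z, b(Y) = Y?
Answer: -673200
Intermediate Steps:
G(Z) = Z**3 (G(Z) = Z**2*Z = Z**3)
450*(G(P(b(-1*2), -3)) - 1469) = 450*((-3)**3 - 1469) = 450*(-27 - 1469) = 450*(-1496) = -673200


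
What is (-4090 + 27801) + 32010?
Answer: 55721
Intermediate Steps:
(-4090 + 27801) + 32010 = 23711 + 32010 = 55721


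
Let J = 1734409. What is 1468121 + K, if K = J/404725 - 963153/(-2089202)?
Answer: 1241377071401262993/845552279450 ≈ 1.4681e+6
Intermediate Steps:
K = 4013342849543/845552279450 (K = 1734409/404725 - 963153/(-2089202) = 1734409*(1/404725) - 963153*(-1/2089202) = 1734409/404725 + 963153/2089202 = 4013342849543/845552279450 ≈ 4.7464)
1468121 + K = 1468121 + 4013342849543/845552279450 = 1241377071401262993/845552279450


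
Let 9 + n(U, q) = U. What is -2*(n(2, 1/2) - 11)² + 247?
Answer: -401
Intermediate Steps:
n(U, q) = -9 + U
-2*(n(2, 1/2) - 11)² + 247 = -2*((-9 + 2) - 11)² + 247 = -2*(-7 - 11)² + 247 = -2*(-18)² + 247 = -2*324 + 247 = -648 + 247 = -401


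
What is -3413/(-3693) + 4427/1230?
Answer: 2282989/504710 ≈ 4.5234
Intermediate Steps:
-3413/(-3693) + 4427/1230 = -3413*(-1/3693) + 4427*(1/1230) = 3413/3693 + 4427/1230 = 2282989/504710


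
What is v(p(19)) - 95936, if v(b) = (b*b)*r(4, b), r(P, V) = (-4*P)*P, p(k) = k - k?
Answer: -95936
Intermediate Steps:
p(k) = 0
r(P, V) = -4*P²
v(b) = -64*b² (v(b) = (b*b)*(-4*4²) = b²*(-4*16) = b²*(-64) = -64*b²)
v(p(19)) - 95936 = -64*0² - 95936 = -64*0 - 95936 = 0 - 95936 = -95936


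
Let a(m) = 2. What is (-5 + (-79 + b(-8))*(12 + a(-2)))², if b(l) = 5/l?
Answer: 20061441/16 ≈ 1.2538e+6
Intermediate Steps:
(-5 + (-79 + b(-8))*(12 + a(-2)))² = (-5 + (-79 + 5/(-8))*(12 + 2))² = (-5 + (-79 + 5*(-⅛))*14)² = (-5 + (-79 - 5/8)*14)² = (-5 - 637/8*14)² = (-5 - 4459/4)² = (-4479/4)² = 20061441/16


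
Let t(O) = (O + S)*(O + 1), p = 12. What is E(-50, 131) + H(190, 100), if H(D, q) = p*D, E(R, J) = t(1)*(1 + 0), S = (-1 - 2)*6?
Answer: 2246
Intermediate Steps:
S = -18 (S = -3*6 = -18)
t(O) = (1 + O)*(-18 + O) (t(O) = (O - 18)*(O + 1) = (-18 + O)*(1 + O) = (1 + O)*(-18 + O))
E(R, J) = -34 (E(R, J) = (-18 + 1² - 17*1)*(1 + 0) = (-18 + 1 - 17)*1 = -34*1 = -34)
H(D, q) = 12*D
E(-50, 131) + H(190, 100) = -34 + 12*190 = -34 + 2280 = 2246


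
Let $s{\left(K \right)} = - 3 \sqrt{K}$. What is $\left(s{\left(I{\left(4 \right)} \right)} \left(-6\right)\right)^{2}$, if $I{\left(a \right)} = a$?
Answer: $1296$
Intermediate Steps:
$\left(s{\left(I{\left(4 \right)} \right)} \left(-6\right)\right)^{2} = \left(- 3 \sqrt{4} \left(-6\right)\right)^{2} = \left(\left(-3\right) 2 \left(-6\right)\right)^{2} = \left(\left(-6\right) \left(-6\right)\right)^{2} = 36^{2} = 1296$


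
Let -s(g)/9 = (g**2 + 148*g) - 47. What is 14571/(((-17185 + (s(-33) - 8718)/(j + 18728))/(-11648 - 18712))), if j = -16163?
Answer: 75646220760/2936911 ≈ 25757.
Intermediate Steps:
s(g) = 423 - 1332*g - 9*g**2 (s(g) = -9*((g**2 + 148*g) - 47) = -9*(-47 + g**2 + 148*g) = 423 - 1332*g - 9*g**2)
14571/(((-17185 + (s(-33) - 8718)/(j + 18728))/(-11648 - 18712))) = 14571/(((-17185 + ((423 - 1332*(-33) - 9*(-33)**2) - 8718)/(-16163 + 18728))/(-11648 - 18712))) = 14571/(((-17185 + ((423 + 43956 - 9*1089) - 8718)/2565)/(-30360))) = 14571/(((-17185 + ((423 + 43956 - 9801) - 8718)*(1/2565))*(-1/30360))) = 14571/(((-17185 + (34578 - 8718)*(1/2565))*(-1/30360))) = 14571/(((-17185 + 25860*(1/2565))*(-1/30360))) = 14571/(((-17185 + 1724/171)*(-1/30360))) = 14571/((-2936911/171*(-1/30360))) = 14571/(2936911/5191560) = 14571*(5191560/2936911) = 75646220760/2936911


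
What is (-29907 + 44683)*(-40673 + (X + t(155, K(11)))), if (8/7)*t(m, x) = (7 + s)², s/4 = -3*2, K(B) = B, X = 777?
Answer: -585766815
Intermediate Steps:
s = -24 (s = 4*(-3*2) = 4*(-6) = -24)
t(m, x) = 2023/8 (t(m, x) = 7*(7 - 24)²/8 = (7/8)*(-17)² = (7/8)*289 = 2023/8)
(-29907 + 44683)*(-40673 + (X + t(155, K(11)))) = (-29907 + 44683)*(-40673 + (777 + 2023/8)) = 14776*(-40673 + 8239/8) = 14776*(-317145/8) = -585766815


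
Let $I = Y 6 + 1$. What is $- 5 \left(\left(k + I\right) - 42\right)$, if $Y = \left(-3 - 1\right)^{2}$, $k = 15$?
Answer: $-350$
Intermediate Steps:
$Y = 16$ ($Y = \left(-4\right)^{2} = 16$)
$I = 97$ ($I = 16 \cdot 6 + 1 = 96 + 1 = 97$)
$- 5 \left(\left(k + I\right) - 42\right) = - 5 \left(\left(15 + 97\right) - 42\right) = - 5 \left(112 - 42\right) = \left(-5\right) 70 = -350$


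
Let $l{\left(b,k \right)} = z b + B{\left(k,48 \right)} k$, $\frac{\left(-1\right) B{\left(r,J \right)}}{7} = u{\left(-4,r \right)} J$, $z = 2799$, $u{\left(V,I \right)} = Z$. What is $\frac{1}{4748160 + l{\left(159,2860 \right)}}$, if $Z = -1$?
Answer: $\frac{1}{6154161} \approx 1.6249 \cdot 10^{-7}$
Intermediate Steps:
$u{\left(V,I \right)} = -1$
$B{\left(r,J \right)} = 7 J$ ($B{\left(r,J \right)} = - 7 \left(- J\right) = 7 J$)
$l{\left(b,k \right)} = 336 k + 2799 b$ ($l{\left(b,k \right)} = 2799 b + 7 \cdot 48 k = 2799 b + 336 k = 336 k + 2799 b$)
$\frac{1}{4748160 + l{\left(159,2860 \right)}} = \frac{1}{4748160 + \left(336 \cdot 2860 + 2799 \cdot 159\right)} = \frac{1}{4748160 + \left(960960 + 445041\right)} = \frac{1}{4748160 + 1406001} = \frac{1}{6154161}$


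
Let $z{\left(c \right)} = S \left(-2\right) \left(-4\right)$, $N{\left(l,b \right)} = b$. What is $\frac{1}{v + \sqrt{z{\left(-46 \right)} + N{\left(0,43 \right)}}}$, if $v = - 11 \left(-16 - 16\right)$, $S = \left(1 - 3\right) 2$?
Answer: $\frac{32}{11263} - \frac{\sqrt{11}}{123893} \approx 0.0028144$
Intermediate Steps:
$S = -4$ ($S = \left(-2\right) 2 = -4$)
$z{\left(c \right)} = -32$ ($z{\left(c \right)} = \left(-4\right) \left(-2\right) \left(-4\right) = 8 \left(-4\right) = -32$)
$v = 352$ ($v = \left(-11\right) \left(-32\right) = 352$)
$\frac{1}{v + \sqrt{z{\left(-46 \right)} + N{\left(0,43 \right)}}} = \frac{1}{352 + \sqrt{-32 + 43}} = \frac{1}{352 + \sqrt{11}}$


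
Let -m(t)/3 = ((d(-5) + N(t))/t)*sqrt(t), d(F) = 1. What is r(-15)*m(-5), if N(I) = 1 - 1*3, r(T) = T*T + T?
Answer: -126*I*sqrt(5) ≈ -281.74*I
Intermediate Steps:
r(T) = T + T**2 (r(T) = T**2 + T = T + T**2)
N(I) = -2 (N(I) = 1 - 3 = -2)
m(t) = 3/sqrt(t) (m(t) = -3*(1 - 2)/t*sqrt(t) = -3*(-1/t)*sqrt(t) = -(-3)/sqrt(t) = 3/sqrt(t))
r(-15)*m(-5) = (-15*(1 - 15))*(3/sqrt(-5)) = (-15*(-14))*(3*(-I*sqrt(5)/5)) = 210*(-3*I*sqrt(5)/5) = -126*I*sqrt(5)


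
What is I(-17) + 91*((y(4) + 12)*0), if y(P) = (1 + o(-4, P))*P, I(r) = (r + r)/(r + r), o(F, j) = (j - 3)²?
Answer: 1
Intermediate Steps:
o(F, j) = (-3 + j)²
I(r) = 1 (I(r) = (2*r)/((2*r)) = (2*r)*(1/(2*r)) = 1)
y(P) = P*(1 + (-3 + P)²) (y(P) = (1 + (-3 + P)²)*P = P*(1 + (-3 + P)²))
I(-17) + 91*((y(4) + 12)*0) = 1 + 91*((4*(1 + (-3 + 4)²) + 12)*0) = 1 + 91*((4*(1 + 1²) + 12)*0) = 1 + 91*((4*(1 + 1) + 12)*0) = 1 + 91*((4*2 + 12)*0) = 1 + 91*((8 + 12)*0) = 1 + 91*(20*0) = 1 + 91*0 = 1 + 0 = 1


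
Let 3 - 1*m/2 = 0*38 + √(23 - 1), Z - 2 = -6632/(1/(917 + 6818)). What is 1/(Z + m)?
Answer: -6412314/328942166676757 + √22/1315768666707028 ≈ -1.9494e-8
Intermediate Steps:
Z = -51298518 (Z = 2 - 6632/(1/(917 + 6818)) = 2 - 6632/(1/7735) = 2 - 6632/1/7735 = 2 - 6632*7735 = 2 - 51298520 = -51298518)
m = 6 - 2*√22 (m = 6 - 2*(0*38 + √(23 - 1)) = 6 - 2*(0 + √22) = 6 - 2*√22 ≈ -3.3808)
1/(Z + m) = 1/(-51298518 + (6 - 2*√22)) = 1/(-51298512 - 2*√22)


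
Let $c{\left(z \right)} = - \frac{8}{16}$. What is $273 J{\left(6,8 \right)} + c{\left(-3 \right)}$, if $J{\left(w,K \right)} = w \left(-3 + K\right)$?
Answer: $\frac{16379}{2} \approx 8189.5$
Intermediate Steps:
$c{\left(z \right)} = - \frac{1}{2}$ ($c{\left(z \right)} = \left(-8\right) \frac{1}{16} = - \frac{1}{2}$)
$273 J{\left(6,8 \right)} + c{\left(-3 \right)} = 273 \cdot 6 \left(-3 + 8\right) - \frac{1}{2} = 273 \cdot 6 \cdot 5 - \frac{1}{2} = 273 \cdot 30 - \frac{1}{2} = 8190 - \frac{1}{2} = \frac{16379}{2}$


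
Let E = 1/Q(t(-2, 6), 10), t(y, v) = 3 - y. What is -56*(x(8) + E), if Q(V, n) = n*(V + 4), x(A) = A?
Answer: -20188/45 ≈ -448.62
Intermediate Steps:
Q(V, n) = n*(4 + V)
E = 1/90 (E = 1/(10*(4 + (3 - 1*(-2)))) = 1/(10*(4 + (3 + 2))) = 1/(10*(4 + 5)) = 1/(10*9) = 1/90 ≈ 0.011111)
-56*(x(8) + E) = -56*(8 + 1/90) = -56*721/90 = -20188/45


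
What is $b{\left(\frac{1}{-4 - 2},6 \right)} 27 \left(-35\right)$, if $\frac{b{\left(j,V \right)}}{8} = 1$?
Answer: $-7560$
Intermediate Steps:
$b{\left(j,V \right)} = 8$ ($b{\left(j,V \right)} = 8 \cdot 1 = 8$)
$b{\left(\frac{1}{-4 - 2},6 \right)} 27 \left(-35\right) = 8 \cdot 27 \left(-35\right) = 216 \left(-35\right) = -7560$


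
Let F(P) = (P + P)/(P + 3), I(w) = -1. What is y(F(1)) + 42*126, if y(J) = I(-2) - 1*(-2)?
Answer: 5293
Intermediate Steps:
F(P) = 2*P/(3 + P) (F(P) = (2*P)/(3 + P) = 2*P/(3 + P))
y(J) = 1 (y(J) = -1 - 1*(-2) = -1 + 2 = 1)
y(F(1)) + 42*126 = 1 + 42*126 = 1 + 5292 = 5293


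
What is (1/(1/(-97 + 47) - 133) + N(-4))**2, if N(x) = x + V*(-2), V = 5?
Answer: 8679530896/44235801 ≈ 196.21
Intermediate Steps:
N(x) = -10 + x (N(x) = x + 5*(-2) = x - 10 = -10 + x)
(1/(1/(-97 + 47) - 133) + N(-4))**2 = (1/(1/(-97 + 47) - 133) + (-10 - 4))**2 = (1/(1/(-50) - 133) - 14)**2 = (1/(-1/50 - 133) - 14)**2 = (1/(-6651/50) - 14)**2 = (-50/6651 - 14)**2 = (-93164/6651)**2 = 8679530896/44235801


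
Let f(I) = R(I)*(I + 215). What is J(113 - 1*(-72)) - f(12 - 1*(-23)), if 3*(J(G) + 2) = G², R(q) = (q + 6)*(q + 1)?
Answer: -1072781/3 ≈ -3.5759e+5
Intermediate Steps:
R(q) = (1 + q)*(6 + q) (R(q) = (6 + q)*(1 + q) = (1 + q)*(6 + q))
f(I) = (215 + I)*(6 + I² + 7*I) (f(I) = (6 + I² + 7*I)*(I + 215) = (6 + I² + 7*I)*(215 + I) = (215 + I)*(6 + I² + 7*I))
J(G) = -2 + G²/3
J(113 - 1*(-72)) - f(12 - 1*(-23)) = (-2 + (113 - 1*(-72))²/3) - (215 + (12 - 1*(-23)))*(6 + (12 - 1*(-23))² + 7*(12 - 1*(-23))) = (-2 + (113 + 72)²/3) - (215 + (12 + 23))*(6 + (12 + 23)² + 7*(12 + 23)) = (-2 + (⅓)*185²) - (215 + 35)*(6 + 35² + 7*35) = (-2 + (⅓)*34225) - 250*(6 + 1225 + 245) = (-2 + 34225/3) - 250*1476 = 34219/3 - 1*369000 = 34219/3 - 369000 = -1072781/3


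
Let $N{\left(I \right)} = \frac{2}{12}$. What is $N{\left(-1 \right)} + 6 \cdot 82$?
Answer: $\frac{2953}{6} \approx 492.17$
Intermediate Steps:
$N{\left(I \right)} = \frac{1}{6}$ ($N{\left(I \right)} = 2 \cdot \frac{1}{12} = \frac{1}{6}$)
$N{\left(-1 \right)} + 6 \cdot 82 = \frac{1}{6} + 6 \cdot 82 = \frac{1}{6} + 492 = \frac{2953}{6}$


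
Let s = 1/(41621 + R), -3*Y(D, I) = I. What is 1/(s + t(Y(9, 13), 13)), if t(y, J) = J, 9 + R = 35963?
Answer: 77575/1008476 ≈ 0.076923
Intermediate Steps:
R = 35954 (R = -9 + 35963 = 35954)
Y(D, I) = -I/3
s = 1/77575 (s = 1/(41621 + 35954) = 1/77575 ≈ 1.2891e-5)
1/(s + t(Y(9, 13), 13)) = 1/(1/77575 + 13) = 1/(1008476/77575) = 77575/1008476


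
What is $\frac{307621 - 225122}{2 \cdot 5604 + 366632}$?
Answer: $\frac{82499}{377840} \approx 0.21834$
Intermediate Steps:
$\frac{307621 - 225122}{2 \cdot 5604 + 366632} = \frac{82499}{11208 + 366632} = \frac{82499}{377840}$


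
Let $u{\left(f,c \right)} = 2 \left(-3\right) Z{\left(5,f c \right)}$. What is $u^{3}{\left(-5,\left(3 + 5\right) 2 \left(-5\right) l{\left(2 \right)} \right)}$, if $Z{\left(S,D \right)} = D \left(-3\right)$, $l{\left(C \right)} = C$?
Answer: $2985984000000$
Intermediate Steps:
$Z{\left(S,D \right)} = - 3 D$
$u{\left(f,c \right)} = 18 c f$ ($u{\left(f,c \right)} = 2 \left(-3\right) \left(- 3 f c\right) = - 6 \left(- 3 c f\right) = 18 c f$)
$u^{3}{\left(-5,\left(3 + 5\right) 2 \left(-5\right) l{\left(2 \right)} \right)} = \left(18 \left(3 + 5\right) 2 \left(-5\right) 2 \left(-5\right)\right)^{3} = \left(18 \cdot 8 \cdot 2 \left(-5\right) 2 \left(-5\right)\right)^{3} = \left(18 \cdot 16 \left(-5\right) 2 \left(-5\right)\right)^{3} = \left(18 \left(\left(-80\right) 2\right) \left(-5\right)\right)^{3} = \left(18 \left(-160\right) \left(-5\right)\right)^{3} = 14400^{3} = 2985984000000$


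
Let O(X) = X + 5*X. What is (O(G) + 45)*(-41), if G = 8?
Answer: -3813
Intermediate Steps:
O(X) = 6*X
(O(G) + 45)*(-41) = (6*8 + 45)*(-41) = (48 + 45)*(-41) = 93*(-41) = -3813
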